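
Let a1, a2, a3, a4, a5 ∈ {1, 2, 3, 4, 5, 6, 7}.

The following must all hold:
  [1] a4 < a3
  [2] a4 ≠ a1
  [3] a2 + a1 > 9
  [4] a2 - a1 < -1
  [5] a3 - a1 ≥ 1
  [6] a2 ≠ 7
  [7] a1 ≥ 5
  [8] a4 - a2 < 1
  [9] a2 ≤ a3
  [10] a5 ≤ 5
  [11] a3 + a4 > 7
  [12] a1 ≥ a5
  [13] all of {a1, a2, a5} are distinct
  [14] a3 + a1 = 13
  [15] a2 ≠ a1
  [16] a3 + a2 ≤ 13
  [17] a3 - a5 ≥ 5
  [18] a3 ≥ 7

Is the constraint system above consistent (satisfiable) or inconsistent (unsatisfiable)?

Satisfiable

Try a1 = 6, a2 = 4, a3 = 7, a4 = 3, a5 = 1.
Check constraint 3: a2 + a1 = 10; constraint 4: a2 - a1 = -2. The remaining constraints are straightforward to verify.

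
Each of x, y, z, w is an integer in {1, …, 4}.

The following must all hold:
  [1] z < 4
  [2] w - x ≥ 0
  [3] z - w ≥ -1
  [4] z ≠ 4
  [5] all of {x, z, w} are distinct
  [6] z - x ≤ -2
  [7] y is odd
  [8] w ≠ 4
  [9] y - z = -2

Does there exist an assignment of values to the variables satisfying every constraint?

Unsatisfiable

Constraints 2, 3, and 6 give x − z ≥ 2, z − w ≥ -1, w − x ≥ 0.
Adding all 3 inequalities: the left sides telescope to 0, and the right sides sum to 2 + (-1) + 0 = 1. So 0 ≥ 1, which is false.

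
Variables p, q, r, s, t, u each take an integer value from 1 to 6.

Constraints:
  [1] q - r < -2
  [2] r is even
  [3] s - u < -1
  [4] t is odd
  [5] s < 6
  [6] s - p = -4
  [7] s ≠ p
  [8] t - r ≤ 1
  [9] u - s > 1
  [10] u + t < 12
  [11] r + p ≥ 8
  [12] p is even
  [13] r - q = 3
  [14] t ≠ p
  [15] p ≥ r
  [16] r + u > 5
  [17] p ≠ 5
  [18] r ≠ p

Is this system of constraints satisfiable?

Satisfiable

Try p = 6, q = 1, r = 4, s = 2, t = 5, u = 4.
Check constraint 1: q - r = -3; constraint 3: s - u = -2; constraint 6: s - p = -4. The remaining constraints are straightforward to verify.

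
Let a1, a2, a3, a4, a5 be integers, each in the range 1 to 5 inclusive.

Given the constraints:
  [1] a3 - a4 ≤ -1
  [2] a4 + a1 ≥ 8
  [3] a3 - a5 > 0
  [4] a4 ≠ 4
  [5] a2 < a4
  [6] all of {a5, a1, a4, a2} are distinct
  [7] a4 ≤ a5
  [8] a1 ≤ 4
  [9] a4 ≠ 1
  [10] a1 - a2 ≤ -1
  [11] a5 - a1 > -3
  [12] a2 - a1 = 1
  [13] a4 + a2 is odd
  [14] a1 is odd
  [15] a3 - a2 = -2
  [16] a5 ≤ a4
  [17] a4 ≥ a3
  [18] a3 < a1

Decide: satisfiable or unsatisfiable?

Unsatisfiable

Constraints 3, 5, 7, 10, and 18 give a5 < a3, a3 < a1, a1 < a2, a2 < a4, a4 ≤ a5. Chaining: a5 < a3 < a1 < a2 < a4 ≤ a5, which forces a5 < a5 — impossible.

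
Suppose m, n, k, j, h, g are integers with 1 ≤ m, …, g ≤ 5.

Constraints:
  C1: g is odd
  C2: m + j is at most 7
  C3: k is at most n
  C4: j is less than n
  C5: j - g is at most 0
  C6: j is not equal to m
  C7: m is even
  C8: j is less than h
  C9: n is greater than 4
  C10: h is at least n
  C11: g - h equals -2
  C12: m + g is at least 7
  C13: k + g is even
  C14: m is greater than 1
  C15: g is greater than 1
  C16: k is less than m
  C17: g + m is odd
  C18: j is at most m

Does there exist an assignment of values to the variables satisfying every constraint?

Satisfiable

One satisfying assignment is m = 4, n = 5, k = 1, j = 1, h = 5, g = 3.
For the less obvious constraints — constraint 2: m + j = 5; constraint 5: j - g = -2 — and the others hold by inspection.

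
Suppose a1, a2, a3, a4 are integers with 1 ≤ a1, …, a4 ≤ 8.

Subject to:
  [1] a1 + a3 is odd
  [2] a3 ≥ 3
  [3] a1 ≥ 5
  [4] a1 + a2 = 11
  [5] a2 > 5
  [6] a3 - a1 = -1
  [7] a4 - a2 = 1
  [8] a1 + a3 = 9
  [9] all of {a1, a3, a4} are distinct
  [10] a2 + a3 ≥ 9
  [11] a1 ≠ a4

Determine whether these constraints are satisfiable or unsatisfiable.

Satisfiable

Try a1 = 5, a2 = 6, a3 = 4, a4 = 7.
Check constraint 4: a1 + a2 = 11; constraint 6: a3 - a1 = -1. The remaining constraints are straightforward to verify.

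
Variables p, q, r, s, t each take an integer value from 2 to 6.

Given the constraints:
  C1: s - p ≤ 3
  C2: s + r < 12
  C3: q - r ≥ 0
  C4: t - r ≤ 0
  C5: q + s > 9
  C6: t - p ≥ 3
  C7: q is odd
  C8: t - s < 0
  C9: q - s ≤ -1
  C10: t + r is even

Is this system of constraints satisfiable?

Unsatisfiable

Constraints 1, 3, 4, 6, and 9 give s − q ≥ 1, q − r ≥ 0, r − t ≥ 0, t − p ≥ 3, p − s ≥ -3.
Adding all 5 inequalities: the left sides telescope to 0, and the right sides sum to 1 + 0 + 0 + 3 + (-3) = 1. So 0 ≥ 1, which is false.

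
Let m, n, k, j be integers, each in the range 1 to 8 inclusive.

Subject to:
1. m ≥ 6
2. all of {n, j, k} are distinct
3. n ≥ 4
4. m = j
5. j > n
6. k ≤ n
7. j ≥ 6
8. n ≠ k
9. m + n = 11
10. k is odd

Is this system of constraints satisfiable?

One satisfying assignment is m = 7, n = 4, k = 1, j = 7.
For the less obvious constraints — constraint 2: values 4, 7, 1 are distinct; constraint 9: m + n = 11 — and the others hold by inspection.

Satisfiable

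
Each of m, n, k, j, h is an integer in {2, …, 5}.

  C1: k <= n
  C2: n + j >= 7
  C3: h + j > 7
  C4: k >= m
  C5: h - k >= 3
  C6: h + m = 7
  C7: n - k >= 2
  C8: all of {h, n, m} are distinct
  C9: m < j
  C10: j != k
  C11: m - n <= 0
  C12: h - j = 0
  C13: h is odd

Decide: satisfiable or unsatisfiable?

Take m = 2, n = 4, k = 2, j = 5, h = 5. Then constraint 2: n + j = 9; constraint 3: h + j = 10, and every other listed constraint is also met.

Satisfiable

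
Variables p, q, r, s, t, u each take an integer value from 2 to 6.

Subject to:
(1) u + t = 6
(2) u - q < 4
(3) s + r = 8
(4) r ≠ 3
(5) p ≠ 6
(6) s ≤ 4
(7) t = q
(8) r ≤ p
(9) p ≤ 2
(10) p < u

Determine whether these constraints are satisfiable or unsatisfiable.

From constraint 6: s ≤ 4. From constraints 8 and 9: r ≤ p ≤ 2. Hence s + r ≤ 6. But constraint 3 requires s + r = 8, and 8 > 6. Contradiction.

Unsatisfiable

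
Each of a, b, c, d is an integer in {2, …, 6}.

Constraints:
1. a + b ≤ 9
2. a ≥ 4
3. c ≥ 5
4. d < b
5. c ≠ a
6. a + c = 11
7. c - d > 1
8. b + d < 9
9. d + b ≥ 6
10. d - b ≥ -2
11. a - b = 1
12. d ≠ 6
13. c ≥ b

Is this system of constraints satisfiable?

Try a = 5, b = 4, c = 6, d = 3.
Check constraint 1: a + b = 9; constraint 6: a + c = 11; constraint 7: c - d = 3. The remaining constraints are straightforward to verify.

Satisfiable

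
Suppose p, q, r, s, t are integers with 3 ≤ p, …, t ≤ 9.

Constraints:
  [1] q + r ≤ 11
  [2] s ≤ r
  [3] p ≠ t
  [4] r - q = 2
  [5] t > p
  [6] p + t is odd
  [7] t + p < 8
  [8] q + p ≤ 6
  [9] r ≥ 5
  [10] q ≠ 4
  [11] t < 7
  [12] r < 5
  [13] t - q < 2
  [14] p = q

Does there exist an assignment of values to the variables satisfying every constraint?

Unsatisfiable

From constraint 9: r ≥ 5. From constraint 12: r ≤ 4. But 4 < 5, so no value of r works.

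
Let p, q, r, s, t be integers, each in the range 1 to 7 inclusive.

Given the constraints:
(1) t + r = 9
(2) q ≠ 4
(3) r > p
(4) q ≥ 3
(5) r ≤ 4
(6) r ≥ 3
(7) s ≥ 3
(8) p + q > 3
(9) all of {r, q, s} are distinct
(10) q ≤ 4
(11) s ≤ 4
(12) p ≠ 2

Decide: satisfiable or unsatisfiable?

Unsatisfiable

Constraints 4, 5, 6, 7, 10, and 11 confine each of r, q, s to the 2 values {3, 4}.
Constraint 9 requires all 3 of them to be distinct, but only 2 values are available — impossible by the pigeonhole principle.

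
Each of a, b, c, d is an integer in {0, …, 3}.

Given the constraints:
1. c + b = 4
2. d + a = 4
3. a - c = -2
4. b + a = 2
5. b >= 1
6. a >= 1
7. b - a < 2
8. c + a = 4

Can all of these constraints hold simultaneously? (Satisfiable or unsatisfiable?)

Satisfiable

Take a = 1, b = 1, c = 3, d = 3. Then constraint 1: c + b = 4; constraint 2: d + a = 4; constraint 3: a - c = -2, and every other listed constraint is also met.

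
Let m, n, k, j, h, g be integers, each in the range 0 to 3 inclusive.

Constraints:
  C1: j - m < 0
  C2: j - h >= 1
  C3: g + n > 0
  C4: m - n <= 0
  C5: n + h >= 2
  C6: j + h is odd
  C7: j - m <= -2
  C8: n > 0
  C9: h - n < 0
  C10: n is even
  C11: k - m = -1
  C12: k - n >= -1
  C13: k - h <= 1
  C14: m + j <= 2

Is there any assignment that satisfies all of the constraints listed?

Unsatisfiable

Constraints 2, 4, 7, 12, and 13 give h − k ≥ -1, k − n ≥ -1, n − m ≥ 0, m − j ≥ 2, j − h ≥ 1.
Adding all 5 inequalities: the left sides telescope to 0, and the right sides sum to (-1) + (-1) + 0 + 2 + 1 = 1. So 0 ≥ 1, which is false.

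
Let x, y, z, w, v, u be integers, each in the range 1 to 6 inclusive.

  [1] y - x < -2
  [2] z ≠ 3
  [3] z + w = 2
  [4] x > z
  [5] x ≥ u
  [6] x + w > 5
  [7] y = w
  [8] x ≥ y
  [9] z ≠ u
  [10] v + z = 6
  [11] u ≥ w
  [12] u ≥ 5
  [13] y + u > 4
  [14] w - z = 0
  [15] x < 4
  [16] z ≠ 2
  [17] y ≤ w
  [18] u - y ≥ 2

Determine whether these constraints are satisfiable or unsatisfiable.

From constraints 5 and 12: x ≥ u and u ≥ 5, so x ≥ 5. From constraint 15: x ≤ 3. But 3 < 5, so no value of x works.

Unsatisfiable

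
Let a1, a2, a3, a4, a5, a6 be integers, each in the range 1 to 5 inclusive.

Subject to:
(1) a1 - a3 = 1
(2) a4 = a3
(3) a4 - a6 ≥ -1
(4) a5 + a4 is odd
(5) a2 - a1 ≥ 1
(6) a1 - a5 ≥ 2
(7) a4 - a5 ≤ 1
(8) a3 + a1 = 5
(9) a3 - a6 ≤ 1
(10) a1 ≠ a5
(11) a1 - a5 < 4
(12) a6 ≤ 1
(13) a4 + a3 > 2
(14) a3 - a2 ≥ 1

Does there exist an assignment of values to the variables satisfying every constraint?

Constraints 3, 5, 6, 7, 9, and 14 give a6 − a3 ≥ -1, a3 − a2 ≥ 1, a2 − a1 ≥ 1, a1 − a5 ≥ 2, a5 − a4 ≥ -1, a4 − a6 ≥ -1.
Adding all 6 inequalities: the left sides telescope to 0, and the right sides sum to (-1) + 1 + 1 + 2 + (-1) + (-1) = 1. So 0 ≥ 1, which is false.

Unsatisfiable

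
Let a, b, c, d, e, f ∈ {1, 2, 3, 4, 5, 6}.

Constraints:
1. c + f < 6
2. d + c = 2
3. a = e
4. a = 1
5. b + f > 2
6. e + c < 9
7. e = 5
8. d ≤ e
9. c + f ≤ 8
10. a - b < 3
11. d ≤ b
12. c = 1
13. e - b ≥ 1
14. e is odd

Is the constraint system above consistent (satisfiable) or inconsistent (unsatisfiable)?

Constraint 4 fixes a = 1 and constraint 7 fixes e = 5, but constraint 3 requires a = e. Since 1 ≠ 5, contradiction.

Unsatisfiable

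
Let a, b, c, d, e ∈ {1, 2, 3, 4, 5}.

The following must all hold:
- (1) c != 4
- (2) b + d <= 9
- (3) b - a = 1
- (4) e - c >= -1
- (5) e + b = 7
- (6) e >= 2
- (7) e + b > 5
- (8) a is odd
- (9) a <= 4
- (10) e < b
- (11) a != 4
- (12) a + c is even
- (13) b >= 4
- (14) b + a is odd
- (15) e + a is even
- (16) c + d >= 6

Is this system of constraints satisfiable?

Satisfiable

Try a = 3, b = 4, c = 3, d = 5, e = 3.
Check constraint 2: b + d = 9; constraint 3: b - a = 1. The remaining constraints are straightforward to verify.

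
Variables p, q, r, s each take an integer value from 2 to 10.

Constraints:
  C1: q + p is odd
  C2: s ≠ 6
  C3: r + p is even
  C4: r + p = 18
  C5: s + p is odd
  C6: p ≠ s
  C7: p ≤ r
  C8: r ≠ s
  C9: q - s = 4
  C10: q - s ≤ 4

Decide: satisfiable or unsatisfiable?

Take p = 9, q = 8, r = 9, s = 4. Then constraint 4: r + p = 18; constraint 9: q - s = 4, and every other listed constraint is also met.

Satisfiable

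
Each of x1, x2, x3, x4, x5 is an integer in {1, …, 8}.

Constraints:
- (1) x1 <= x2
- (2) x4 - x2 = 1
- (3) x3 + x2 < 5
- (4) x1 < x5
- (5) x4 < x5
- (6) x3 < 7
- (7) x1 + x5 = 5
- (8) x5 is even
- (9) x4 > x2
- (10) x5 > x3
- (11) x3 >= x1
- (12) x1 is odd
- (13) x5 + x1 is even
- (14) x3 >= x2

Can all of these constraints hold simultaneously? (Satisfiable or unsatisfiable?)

Constraint 8 makes x5 even and constraint 12 makes x1 odd, so x5 + x1 must be odd. Constraint 13 says x5 + x1 is even — contradiction.

Unsatisfiable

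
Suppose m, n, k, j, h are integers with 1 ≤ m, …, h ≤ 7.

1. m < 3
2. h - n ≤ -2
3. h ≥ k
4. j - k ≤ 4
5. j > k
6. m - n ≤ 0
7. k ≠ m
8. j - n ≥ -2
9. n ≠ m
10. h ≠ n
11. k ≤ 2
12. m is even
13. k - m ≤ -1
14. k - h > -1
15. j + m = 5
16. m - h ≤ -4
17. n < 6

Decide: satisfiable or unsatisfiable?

Unsatisfiable

Constraints 2, 4, 8, 13, and 16 give m − k ≥ 1, k − j ≥ -4, j − n ≥ -2, n − h ≥ 2, h − m ≥ 4.
Adding all 5 inequalities: the left sides telescope to 0, and the right sides sum to 1 + (-4) + (-2) + 2 + 4 = 1. So 0 ≥ 1, which is false.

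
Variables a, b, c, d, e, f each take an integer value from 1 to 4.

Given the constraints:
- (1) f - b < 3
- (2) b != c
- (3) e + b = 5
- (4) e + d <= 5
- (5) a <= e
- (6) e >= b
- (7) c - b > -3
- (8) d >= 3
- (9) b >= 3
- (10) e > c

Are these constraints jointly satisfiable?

Unsatisfiable

From constraints 6 and 9: e ≥ b ≥ 3. From constraint 8: d ≥ 3. Hence e + d ≥ 6. But constraint 4 requires e + d ≤ 5, and 5 < 6. Contradiction.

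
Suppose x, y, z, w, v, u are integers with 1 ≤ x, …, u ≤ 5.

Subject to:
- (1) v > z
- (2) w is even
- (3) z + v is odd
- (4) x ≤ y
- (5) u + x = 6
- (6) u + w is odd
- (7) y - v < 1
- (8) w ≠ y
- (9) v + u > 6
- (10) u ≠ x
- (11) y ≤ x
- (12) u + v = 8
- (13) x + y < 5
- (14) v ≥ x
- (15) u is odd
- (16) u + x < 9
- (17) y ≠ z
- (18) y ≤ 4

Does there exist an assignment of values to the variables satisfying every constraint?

Setting (x, y, z, w, v, u) = (1, 1, 2, 2, 3, 5) satisfies everything: constraint 5: u + x = 6; constraint 7: y - v = -2, and the others follow.

Satisfiable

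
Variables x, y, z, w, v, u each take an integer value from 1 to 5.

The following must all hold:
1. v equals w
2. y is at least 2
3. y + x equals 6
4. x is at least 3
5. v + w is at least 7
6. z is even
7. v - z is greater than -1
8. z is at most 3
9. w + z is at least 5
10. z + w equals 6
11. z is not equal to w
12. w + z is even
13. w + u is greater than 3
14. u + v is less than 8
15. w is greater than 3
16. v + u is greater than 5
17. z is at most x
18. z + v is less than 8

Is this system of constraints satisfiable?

One satisfying assignment is x = 4, y = 2, z = 2, w = 4, v = 4, u = 2.
For the less obvious constraints — constraint 3: y + x = 6; constraint 5: v + w = 8; constraint 7: v - z = 2 — and the others hold by inspection.

Satisfiable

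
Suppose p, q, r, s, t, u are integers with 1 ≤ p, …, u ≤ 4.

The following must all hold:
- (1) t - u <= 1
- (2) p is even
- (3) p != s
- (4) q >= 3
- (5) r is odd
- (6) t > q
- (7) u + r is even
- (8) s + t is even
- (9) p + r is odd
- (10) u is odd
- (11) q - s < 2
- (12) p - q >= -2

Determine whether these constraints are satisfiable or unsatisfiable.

Satisfiable

The assignment p = 4, q = 3, r = 3, s = 2, t = 4, u = 3 works:
  constraint 1 holds since t - u = 1.
  constraint 11 holds since q - s = 1.
The rest check out directly.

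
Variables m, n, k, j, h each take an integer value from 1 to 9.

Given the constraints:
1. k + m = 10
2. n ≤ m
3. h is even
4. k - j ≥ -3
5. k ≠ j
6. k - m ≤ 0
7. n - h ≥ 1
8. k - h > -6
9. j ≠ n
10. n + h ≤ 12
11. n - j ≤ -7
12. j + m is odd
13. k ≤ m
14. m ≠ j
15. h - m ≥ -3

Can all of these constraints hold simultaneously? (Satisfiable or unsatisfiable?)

Constraints 4, 6, 7, 11, and 15 give k − j ≥ -3, j − n ≥ 7, n − h ≥ 1, h − m ≥ -3, m − k ≥ 0.
Adding all 5 inequalities: the left sides telescope to 0, and the right sides sum to (-3) + 7 + 1 + (-3) + 0 = 2. So 0 ≥ 2, which is false.

Unsatisfiable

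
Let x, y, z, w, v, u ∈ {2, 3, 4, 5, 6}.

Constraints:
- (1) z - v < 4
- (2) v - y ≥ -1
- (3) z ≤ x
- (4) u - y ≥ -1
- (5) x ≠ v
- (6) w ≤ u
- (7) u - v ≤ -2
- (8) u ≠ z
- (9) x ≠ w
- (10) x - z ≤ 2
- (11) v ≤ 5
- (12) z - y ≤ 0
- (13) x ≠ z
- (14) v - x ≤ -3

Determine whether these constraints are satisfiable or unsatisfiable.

Constraints 4, 7, 10, 12, and 14 give z − x ≥ -2, x − v ≥ 3, v − u ≥ 2, u − y ≥ -1, y − z ≥ 0.
Adding all 5 inequalities: the left sides telescope to 0, and the right sides sum to (-2) + 3 + 2 + (-1) + 0 = 2. So 0 ≥ 2, which is false.

Unsatisfiable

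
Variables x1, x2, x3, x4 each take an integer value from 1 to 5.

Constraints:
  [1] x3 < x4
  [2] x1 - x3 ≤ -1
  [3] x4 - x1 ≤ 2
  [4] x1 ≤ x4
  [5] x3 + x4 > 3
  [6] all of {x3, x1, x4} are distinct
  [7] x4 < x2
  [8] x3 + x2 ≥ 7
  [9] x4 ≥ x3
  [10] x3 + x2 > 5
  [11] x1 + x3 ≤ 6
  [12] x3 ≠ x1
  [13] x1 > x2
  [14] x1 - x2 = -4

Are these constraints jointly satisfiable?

Constraints 2, 7, 9, and 13 give x2 < x1, x1 < x3, x3 ≤ x4, x4 < x2. Chaining: x2 < x1 < x3 ≤ x4 < x2, which forces x2 < x2 — impossible.

Unsatisfiable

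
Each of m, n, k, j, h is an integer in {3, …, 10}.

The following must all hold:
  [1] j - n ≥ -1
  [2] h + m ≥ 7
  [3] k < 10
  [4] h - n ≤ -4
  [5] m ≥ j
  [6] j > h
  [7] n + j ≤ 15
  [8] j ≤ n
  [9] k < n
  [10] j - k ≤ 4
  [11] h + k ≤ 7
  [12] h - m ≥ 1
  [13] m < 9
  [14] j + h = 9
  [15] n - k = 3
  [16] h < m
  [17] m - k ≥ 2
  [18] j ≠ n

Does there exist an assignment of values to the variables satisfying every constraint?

Constraints 1, 4, 10, 12, and 17 give m − k ≥ 2, k − j ≥ -4, j − n ≥ -1, n − h ≥ 4, h − m ≥ 1.
Adding all 5 inequalities: the left sides telescope to 0, and the right sides sum to 2 + (-4) + (-1) + 4 + 1 = 2. So 0 ≥ 2, which is false.

Unsatisfiable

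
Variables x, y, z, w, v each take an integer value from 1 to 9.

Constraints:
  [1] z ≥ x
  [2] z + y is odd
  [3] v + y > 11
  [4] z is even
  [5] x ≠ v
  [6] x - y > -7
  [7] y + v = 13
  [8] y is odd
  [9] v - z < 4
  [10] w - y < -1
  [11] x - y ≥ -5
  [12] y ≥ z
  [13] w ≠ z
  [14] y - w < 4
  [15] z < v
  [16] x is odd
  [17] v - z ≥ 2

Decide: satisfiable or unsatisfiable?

Satisfiable

Take x = 3, y = 7, z = 4, w = 5, v = 6. Then constraint 3: v + y = 13; constraint 6: x - y = -4; constraint 7: y + v = 13, and every other listed constraint is also met.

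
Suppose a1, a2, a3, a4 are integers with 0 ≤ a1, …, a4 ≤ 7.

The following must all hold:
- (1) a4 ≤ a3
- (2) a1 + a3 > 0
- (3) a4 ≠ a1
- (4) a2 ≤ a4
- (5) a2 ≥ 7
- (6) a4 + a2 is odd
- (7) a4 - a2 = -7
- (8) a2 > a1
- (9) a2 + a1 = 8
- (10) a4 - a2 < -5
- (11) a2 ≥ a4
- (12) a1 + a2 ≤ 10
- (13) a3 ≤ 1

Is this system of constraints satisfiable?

From constraints 4 and 5: a4 ≥ a2 and a2 ≥ 7, so a4 ≥ 7. From constraints 1 and 13: a4 ≤ a3 and a3 ≤ 1, so a4 ≤ 1. But 1 < 7, so no value of a4 works.

Unsatisfiable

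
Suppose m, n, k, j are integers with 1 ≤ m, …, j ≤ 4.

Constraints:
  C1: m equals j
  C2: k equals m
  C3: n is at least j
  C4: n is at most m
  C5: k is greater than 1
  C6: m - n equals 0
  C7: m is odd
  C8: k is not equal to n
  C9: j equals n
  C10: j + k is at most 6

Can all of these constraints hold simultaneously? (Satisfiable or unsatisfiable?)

From constraints 1, 2, and 9, k = m = j = n, so k = n. But constraint 8 says k ≠ n. Contradiction.

Unsatisfiable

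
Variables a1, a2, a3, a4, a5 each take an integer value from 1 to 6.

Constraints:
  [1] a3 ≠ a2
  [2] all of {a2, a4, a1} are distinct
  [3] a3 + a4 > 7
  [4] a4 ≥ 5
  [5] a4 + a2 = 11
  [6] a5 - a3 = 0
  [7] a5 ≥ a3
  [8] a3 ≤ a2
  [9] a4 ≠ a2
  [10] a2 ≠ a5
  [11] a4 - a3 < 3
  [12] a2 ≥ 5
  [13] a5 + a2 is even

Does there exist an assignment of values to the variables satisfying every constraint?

One satisfying assignment is a1 = 3, a2 = 6, a3 = 4, a4 = 5, a5 = 4.
For the less obvious constraints — constraint 3: a3 + a4 = 9; constraint 5: a4 + a2 = 11; constraint 6: a5 - a3 = 0 — and the others hold by inspection.

Satisfiable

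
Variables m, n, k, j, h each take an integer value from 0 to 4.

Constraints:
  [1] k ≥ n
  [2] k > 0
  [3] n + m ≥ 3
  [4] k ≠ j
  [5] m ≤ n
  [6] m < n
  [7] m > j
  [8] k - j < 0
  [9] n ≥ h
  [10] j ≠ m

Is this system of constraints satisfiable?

Unsatisfiable

Constraints 1, 6, 7, and 8 give n ≤ k, k < j, j < m, m < n. Chaining: n ≤ k < j < m < n, which forces n < n — impossible.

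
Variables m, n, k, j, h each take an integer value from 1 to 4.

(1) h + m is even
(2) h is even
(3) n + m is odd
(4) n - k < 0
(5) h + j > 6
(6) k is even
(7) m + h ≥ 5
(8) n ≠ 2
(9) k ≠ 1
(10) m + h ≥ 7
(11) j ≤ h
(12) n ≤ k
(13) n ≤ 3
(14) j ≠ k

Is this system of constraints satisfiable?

Take m = 4, n = 1, k = 2, j = 4, h = 4. Then constraint 4: n - k = -1; constraint 5: h + j = 8, and every other listed constraint is also met.

Satisfiable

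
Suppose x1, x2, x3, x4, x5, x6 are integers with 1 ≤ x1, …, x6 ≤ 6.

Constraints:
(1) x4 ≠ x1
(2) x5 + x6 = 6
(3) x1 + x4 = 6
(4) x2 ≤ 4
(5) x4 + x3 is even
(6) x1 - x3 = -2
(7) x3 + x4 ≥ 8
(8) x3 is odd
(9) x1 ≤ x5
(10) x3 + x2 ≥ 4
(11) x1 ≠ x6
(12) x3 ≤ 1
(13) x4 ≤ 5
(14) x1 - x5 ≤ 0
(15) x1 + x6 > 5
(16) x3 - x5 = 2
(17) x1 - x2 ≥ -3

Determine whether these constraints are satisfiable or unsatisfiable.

From constraint 12: x3 ≤ 1. From constraint 13: x4 ≤ 5. Hence x3 + x4 ≤ 6. But constraint 7 requires x3 + x4 ≥ 8, and 8 > 6. Contradiction.

Unsatisfiable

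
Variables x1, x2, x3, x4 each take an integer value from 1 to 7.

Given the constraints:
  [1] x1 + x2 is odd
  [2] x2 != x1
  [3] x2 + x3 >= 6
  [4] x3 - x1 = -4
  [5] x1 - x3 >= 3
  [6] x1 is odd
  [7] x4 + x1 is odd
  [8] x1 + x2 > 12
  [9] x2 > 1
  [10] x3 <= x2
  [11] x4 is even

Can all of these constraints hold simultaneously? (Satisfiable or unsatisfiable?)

Take x1 = 7, x2 = 6, x3 = 3, x4 = 6. Then constraint 3: x2 + x3 = 9; constraint 4: x3 - x1 = -4; constraint 5: x1 - x3 = 4, and every other listed constraint is also met.

Satisfiable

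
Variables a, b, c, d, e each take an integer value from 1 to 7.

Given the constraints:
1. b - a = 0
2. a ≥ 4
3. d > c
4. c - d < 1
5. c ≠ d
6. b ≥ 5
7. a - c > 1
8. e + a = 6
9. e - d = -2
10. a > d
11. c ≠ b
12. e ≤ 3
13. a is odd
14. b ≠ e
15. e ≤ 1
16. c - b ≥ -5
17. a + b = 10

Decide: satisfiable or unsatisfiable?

Satisfiable

One satisfying assignment is a = 5, b = 5, c = 1, d = 3, e = 1.
For the less obvious constraints — constraint 1: b - a = 0; constraint 4: c - d = -2 — and the others hold by inspection.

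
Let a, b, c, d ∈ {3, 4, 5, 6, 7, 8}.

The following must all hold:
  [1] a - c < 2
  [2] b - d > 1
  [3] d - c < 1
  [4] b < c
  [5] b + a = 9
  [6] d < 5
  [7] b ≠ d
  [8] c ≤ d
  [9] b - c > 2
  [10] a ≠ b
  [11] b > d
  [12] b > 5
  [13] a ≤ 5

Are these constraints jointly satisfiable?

Unsatisfiable

Constraints 4, 8, and 11 give c ≤ d, d < b, b < c. Chaining: c ≤ d < b < c, which forces c < c — impossible.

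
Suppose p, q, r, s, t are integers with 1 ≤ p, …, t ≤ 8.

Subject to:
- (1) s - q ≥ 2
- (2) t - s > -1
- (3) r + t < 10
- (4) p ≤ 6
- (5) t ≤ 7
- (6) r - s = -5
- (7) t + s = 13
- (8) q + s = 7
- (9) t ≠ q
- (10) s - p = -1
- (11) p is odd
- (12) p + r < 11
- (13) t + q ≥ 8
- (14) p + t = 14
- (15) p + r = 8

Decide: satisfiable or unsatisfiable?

From constraint 4: p ≤ 6. From constraint 5: t ≤ 7. Hence p + t ≤ 13. But constraint 14 requires p + t = 14, and 14 > 13. Contradiction.

Unsatisfiable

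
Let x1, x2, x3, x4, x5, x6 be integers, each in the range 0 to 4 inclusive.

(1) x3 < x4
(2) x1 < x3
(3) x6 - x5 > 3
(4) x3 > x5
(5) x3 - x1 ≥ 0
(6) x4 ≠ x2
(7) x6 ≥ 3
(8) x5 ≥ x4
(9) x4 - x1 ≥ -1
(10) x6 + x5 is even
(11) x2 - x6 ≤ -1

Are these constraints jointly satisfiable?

Constraints 1, 4, and 8 give x3 < x4, x4 ≤ x5, x5 < x3. Chaining: x3 < x4 ≤ x5 < x3, which forces x3 < x3 — impossible.

Unsatisfiable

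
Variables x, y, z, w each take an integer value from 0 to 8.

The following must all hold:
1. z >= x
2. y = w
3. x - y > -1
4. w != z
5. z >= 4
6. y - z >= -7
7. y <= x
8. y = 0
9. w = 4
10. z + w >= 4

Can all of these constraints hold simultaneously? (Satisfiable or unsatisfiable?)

Unsatisfiable

Constraint 8 fixes y = 0 and constraint 9 fixes w = 4, but constraint 2 requires y = w. Since 0 ≠ 4, contradiction.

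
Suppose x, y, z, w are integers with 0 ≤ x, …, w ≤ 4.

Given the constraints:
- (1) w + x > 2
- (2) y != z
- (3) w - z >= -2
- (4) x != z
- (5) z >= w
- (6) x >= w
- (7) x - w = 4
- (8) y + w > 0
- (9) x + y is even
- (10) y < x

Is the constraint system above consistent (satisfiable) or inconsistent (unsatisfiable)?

The assignment x = 4, y = 2, z = 1, w = 0 works:
  constraint 1 holds since w + x = 4.
  constraint 3 holds since w - z = -1.
The rest check out directly.

Satisfiable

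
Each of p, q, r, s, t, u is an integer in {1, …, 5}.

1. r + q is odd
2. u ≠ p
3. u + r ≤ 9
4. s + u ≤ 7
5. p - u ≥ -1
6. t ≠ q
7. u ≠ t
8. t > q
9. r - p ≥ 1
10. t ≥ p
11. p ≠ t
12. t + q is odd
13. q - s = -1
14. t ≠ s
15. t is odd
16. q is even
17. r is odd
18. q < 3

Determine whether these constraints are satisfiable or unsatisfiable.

Satisfiable

Try p = 2, q = 2, r = 3, s = 3, t = 5, u = 3.
Check constraint 3: u + r = 6; constraint 4: s + u = 6; constraint 5: p - u = -1. The remaining constraints are straightforward to verify.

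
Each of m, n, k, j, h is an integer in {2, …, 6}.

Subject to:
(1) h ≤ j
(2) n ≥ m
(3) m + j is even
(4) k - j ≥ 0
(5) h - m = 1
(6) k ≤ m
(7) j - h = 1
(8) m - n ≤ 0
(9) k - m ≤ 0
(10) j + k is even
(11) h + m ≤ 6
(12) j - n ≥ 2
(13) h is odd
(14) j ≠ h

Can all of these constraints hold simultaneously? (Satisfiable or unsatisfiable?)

Constraints 4, 8, 9, and 12 give k − j ≥ 0, j − n ≥ 2, n − m ≥ 0, m − k ≥ 0.
Adding all 4 inequalities: the left sides telescope to 0, and the right sides sum to 0 + 2 + 0 + 0 = 2. So 0 ≥ 2, which is false.

Unsatisfiable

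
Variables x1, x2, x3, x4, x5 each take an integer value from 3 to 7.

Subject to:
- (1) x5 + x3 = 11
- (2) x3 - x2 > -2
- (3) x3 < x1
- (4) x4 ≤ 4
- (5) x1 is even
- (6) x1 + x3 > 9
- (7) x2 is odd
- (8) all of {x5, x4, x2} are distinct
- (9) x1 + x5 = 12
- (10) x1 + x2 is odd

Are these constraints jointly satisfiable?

Satisfiable

Setting (x1, x2, x3, x4, x5) = (6, 5, 5, 3, 6) satisfies everything: constraint 1: x5 + x3 = 11; constraint 2: x3 - x2 = 0; constraint 6: x1 + x3 = 11, and the others follow.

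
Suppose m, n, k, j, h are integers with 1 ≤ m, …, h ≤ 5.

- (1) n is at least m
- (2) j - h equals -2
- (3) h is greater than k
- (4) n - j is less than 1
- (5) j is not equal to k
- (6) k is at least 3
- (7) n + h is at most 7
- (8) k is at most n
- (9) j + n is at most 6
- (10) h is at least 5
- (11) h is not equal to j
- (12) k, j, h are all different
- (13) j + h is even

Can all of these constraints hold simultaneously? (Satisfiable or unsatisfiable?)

Unsatisfiable

From constraints 6 and 8: n ≥ k ≥ 3. From constraint 10: h ≥ 5. Hence n + h ≥ 8. But constraint 7 requires n + h ≤ 7, and 7 < 8. Contradiction.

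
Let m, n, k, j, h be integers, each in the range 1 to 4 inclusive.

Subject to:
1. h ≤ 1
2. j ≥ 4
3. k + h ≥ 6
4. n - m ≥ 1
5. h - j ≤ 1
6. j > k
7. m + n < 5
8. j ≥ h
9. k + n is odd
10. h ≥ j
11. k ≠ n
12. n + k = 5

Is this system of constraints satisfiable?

Unsatisfiable

From constraints 2 and 10: h ≥ j and j ≥ 4, so h ≥ 4. From constraint 1: h ≤ 1. But 1 < 4, so no value of h works.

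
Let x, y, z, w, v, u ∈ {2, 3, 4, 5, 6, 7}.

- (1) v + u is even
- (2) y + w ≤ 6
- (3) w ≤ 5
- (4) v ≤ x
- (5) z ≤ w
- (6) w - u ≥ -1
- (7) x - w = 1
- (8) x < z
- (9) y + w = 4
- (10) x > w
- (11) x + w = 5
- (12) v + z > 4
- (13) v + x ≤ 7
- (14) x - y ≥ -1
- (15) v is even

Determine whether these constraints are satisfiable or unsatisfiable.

Unsatisfiable

Constraints 5, 8, and 10 give x < z, z ≤ w, w < x. Chaining: x < z ≤ w < x, which forces x < x — impossible.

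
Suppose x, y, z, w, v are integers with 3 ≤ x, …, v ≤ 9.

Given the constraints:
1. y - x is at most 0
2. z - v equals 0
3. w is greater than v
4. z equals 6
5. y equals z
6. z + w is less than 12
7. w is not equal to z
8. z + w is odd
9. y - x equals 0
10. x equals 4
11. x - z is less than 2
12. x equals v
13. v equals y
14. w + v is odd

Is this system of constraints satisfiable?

Unsatisfiable

Constraint 10 fixes x = 4 and constraint 4 fixes z = 6. Constraints 5, 12, and 13 give x = v = y = z, so x = z. But 4 ≠ 6 — contradiction.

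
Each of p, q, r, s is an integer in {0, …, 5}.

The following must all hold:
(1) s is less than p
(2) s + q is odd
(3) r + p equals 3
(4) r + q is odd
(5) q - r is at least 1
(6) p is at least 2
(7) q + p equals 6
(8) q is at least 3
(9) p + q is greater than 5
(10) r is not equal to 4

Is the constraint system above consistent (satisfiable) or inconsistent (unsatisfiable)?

Try p = 3, q = 3, r = 0, s = 2.
Check constraint 3: r + p = 3; constraint 5: q - r = 3. The remaining constraints are straightforward to verify.

Satisfiable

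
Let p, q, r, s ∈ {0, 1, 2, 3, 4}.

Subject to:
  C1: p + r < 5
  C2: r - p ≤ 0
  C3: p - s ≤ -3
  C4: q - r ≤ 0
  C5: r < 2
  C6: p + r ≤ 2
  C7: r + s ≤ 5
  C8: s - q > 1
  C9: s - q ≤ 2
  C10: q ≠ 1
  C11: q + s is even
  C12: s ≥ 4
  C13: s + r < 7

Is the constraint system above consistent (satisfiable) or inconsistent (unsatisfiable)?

Unsatisfiable

Constraints 2, 3, 4, and 9 give r − q ≥ 0, q − s ≥ -2, s − p ≥ 3, p − r ≥ 0.
Adding all 4 inequalities: the left sides telescope to 0, and the right sides sum to 0 + (-2) + 3 + 0 = 1. So 0 ≥ 1, which is false.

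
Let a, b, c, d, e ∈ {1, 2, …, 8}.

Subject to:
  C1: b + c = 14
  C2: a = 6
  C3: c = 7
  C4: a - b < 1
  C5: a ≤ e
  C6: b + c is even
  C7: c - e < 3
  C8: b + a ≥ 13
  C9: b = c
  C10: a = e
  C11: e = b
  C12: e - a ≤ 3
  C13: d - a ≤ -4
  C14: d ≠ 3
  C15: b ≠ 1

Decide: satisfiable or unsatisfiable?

Unsatisfiable

Constraint 2 fixes a = 6 and constraint 3 fixes c = 7. Constraints 9, 10, and 11 give a = e = b = c, so a = c. But 6 ≠ 7 — contradiction.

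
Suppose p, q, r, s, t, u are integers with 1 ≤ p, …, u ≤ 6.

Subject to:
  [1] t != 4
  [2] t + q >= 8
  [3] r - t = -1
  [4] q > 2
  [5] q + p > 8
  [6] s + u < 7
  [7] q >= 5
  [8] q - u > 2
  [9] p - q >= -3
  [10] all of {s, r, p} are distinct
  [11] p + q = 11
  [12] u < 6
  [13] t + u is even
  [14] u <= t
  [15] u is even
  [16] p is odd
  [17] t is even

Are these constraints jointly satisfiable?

Try p = 5, q = 6, r = 1, s = 4, t = 2, u = 2.
Check constraint 2: t + q = 8; constraint 3: r - t = -1; constraint 5: q + p = 11. The remaining constraints are straightforward to verify.

Satisfiable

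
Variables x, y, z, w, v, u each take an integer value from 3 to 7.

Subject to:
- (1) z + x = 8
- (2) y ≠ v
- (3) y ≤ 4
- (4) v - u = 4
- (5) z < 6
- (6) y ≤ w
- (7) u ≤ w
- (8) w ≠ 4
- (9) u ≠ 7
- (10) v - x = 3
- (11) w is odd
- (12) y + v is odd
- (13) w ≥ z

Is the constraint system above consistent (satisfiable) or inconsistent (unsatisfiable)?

One satisfying assignment is x = 4, y = 4, z = 4, w = 7, v = 7, u = 3.
For the less obvious constraints — constraint 1: z + x = 8; constraint 4: v - u = 4 — and the others hold by inspection.

Satisfiable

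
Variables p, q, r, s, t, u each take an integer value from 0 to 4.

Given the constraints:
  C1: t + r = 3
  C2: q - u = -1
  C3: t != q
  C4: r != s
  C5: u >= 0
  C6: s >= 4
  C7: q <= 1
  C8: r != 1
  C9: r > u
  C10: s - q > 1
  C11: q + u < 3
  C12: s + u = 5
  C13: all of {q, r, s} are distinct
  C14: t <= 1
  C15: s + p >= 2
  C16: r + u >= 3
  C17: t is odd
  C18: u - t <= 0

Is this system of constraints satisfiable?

One satisfying assignment is p = 0, q = 0, r = 2, s = 4, t = 1, u = 1.
For the less obvious constraints — constraint 1: t + r = 3; constraint 2: q - u = -1 — and the others hold by inspection.

Satisfiable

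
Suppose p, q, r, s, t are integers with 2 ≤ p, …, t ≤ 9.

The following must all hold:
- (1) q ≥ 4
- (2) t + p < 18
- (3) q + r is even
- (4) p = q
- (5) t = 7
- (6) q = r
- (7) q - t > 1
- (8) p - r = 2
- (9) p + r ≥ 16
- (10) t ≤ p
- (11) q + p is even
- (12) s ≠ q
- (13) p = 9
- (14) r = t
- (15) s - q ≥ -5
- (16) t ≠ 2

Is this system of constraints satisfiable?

Constraint 13 fixes p = 9 and constraint 5 fixes t = 7. Constraints 4, 6, and 14 give p = q = r = t, so p = t. But 9 ≠ 7 — contradiction.

Unsatisfiable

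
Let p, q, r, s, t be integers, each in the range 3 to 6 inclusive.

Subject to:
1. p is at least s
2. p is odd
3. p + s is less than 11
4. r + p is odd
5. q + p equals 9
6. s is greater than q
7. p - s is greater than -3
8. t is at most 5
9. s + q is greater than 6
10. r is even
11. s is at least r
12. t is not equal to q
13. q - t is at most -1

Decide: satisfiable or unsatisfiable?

Try p = 5, q = 4, r = 4, s = 5, t = 5.
Check constraint 3: p + s = 10; constraint 5: q + p = 9. The remaining constraints are straightforward to verify.

Satisfiable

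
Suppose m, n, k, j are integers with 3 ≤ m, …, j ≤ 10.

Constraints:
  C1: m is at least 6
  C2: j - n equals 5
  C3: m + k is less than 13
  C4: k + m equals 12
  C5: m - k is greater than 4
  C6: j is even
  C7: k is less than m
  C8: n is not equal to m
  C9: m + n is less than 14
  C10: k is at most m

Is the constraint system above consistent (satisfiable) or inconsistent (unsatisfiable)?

One satisfying assignment is m = 9, n = 3, k = 3, j = 8.
For the less obvious constraints — constraint 2: j - n = 5; constraint 3: m + k = 12; constraint 4: k + m = 12 — and the others hold by inspection.

Satisfiable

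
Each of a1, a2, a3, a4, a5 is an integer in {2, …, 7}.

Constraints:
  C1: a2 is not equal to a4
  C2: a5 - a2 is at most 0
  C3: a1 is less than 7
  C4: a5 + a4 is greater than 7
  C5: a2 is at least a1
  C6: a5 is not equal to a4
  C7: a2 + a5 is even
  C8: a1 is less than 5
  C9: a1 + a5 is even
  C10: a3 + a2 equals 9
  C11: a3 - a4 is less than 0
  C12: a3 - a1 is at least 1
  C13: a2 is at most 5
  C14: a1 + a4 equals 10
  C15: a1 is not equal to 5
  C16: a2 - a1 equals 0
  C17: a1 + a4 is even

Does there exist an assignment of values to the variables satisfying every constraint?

Satisfiable

One satisfying assignment is a1 = 3, a2 = 3, a3 = 6, a4 = 7, a5 = 3.
For the less obvious constraints — constraint 2: a5 - a2 = 0; constraint 4: a5 + a4 = 10; constraint 10: a3 + a2 = 9 — and the others hold by inspection.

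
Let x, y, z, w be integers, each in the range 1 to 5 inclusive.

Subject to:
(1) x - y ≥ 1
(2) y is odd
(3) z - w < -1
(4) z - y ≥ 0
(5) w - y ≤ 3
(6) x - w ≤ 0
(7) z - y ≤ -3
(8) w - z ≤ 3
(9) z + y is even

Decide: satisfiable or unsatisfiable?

Unsatisfiable

Constraints 1, 6, 7, and 8 give z − w ≥ -3, w − x ≥ 0, x − y ≥ 1, y − z ≥ 3.
Adding all 4 inequalities: the left sides telescope to 0, and the right sides sum to (-3) + 0 + 1 + 3 = 1. So 0 ≥ 1, which is false.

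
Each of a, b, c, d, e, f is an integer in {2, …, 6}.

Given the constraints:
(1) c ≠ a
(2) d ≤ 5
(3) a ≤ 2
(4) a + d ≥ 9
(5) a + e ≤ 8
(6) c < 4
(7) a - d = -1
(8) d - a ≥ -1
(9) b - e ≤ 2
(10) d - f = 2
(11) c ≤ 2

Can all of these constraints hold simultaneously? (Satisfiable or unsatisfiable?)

From constraint 3: a ≤ 2. From constraint 2: d ≤ 5. Hence a + d ≤ 7. But constraint 4 requires a + d ≥ 9, and 9 > 7. Contradiction.

Unsatisfiable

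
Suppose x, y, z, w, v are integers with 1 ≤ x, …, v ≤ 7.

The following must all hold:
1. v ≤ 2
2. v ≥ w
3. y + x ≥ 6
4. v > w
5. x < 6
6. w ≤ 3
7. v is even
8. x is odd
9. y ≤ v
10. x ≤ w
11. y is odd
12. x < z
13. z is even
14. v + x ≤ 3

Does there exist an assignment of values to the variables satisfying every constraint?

From constraints 1 and 9: y ≤ v ≤ 2. From constraints 6 and 10: x ≤ w ≤ 3. Hence y + x ≤ 5. But constraint 3 requires y + x ≥ 6, and 6 > 5. Contradiction.

Unsatisfiable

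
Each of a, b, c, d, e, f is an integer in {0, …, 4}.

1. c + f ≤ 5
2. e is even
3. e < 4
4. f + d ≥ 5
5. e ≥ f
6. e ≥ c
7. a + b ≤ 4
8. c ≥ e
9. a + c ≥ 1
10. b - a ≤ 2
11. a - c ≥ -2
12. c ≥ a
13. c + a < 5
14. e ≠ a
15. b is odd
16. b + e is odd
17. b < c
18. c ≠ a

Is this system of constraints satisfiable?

One satisfying assignment is a = 1, b = 1, c = 2, d = 4, e = 2, f = 2.
For the less obvious constraints — constraint 1: c + f = 4; constraint 4: f + d = 6; constraint 7: a + b = 2 — and the others hold by inspection.

Satisfiable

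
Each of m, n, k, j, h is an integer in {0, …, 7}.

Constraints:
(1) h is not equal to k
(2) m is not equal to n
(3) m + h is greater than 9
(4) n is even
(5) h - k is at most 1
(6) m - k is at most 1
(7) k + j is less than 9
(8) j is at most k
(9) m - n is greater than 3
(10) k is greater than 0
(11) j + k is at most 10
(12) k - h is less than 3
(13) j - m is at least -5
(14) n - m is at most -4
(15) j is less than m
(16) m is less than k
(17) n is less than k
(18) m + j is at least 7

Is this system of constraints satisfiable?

Try m = 6, n = 0, k = 7, j = 1, h = 6.
Check constraint 3: m + h = 12; constraint 5: h - k = -1; constraint 6: m - k = -1. The remaining constraints are straightforward to verify.

Satisfiable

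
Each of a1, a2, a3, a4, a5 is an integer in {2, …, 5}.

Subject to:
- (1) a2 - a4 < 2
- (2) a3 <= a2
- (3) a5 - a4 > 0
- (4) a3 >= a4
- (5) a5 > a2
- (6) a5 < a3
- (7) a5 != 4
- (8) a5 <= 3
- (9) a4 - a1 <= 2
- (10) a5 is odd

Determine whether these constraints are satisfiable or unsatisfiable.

Unsatisfiable

Constraints 2, 5, and 6 give a5 < a3, a3 ≤ a2, a2 < a5. Chaining: a5 < a3 ≤ a2 < a5, which forces a5 < a5 — impossible.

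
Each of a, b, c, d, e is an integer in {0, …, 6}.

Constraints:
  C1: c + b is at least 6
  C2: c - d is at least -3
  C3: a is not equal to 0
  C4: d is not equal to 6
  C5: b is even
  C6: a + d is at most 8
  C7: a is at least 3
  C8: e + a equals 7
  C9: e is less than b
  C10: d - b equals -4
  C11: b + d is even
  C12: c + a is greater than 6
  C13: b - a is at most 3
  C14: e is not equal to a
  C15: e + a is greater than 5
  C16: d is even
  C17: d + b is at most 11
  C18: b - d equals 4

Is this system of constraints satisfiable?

Satisfiable

The assignment a = 5, b = 6, c = 2, d = 2, e = 2 works:
  constraint 1 holds since c + b = 8.
  constraint 2 holds since c - d = 0.
  constraint 6 holds since a + d = 7.
The rest check out directly.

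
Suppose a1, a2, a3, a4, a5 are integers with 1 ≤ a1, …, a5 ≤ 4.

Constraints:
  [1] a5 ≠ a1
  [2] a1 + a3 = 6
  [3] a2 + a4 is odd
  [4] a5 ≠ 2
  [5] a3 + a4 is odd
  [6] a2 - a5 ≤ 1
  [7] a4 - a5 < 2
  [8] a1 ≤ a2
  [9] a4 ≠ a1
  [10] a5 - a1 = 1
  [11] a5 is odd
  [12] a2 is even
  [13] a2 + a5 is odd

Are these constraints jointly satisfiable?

Satisfiable

Try a1 = 2, a2 = 4, a3 = 4, a4 = 3, a5 = 3.
Check constraint 2: a1 + a3 = 6; constraint 6: a2 - a5 = 1. The remaining constraints are straightforward to verify.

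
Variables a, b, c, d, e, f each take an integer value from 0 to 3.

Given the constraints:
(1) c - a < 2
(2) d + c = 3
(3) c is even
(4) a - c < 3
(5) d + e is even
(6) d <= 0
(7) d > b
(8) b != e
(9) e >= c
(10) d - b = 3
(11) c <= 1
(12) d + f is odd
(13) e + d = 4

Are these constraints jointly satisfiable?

From constraint 6: d ≤ 0. From constraint 11: c ≤ 1. Hence d + c ≤ 1. But constraint 2 requires d + c = 3, and 3 > 1. Contradiction.

Unsatisfiable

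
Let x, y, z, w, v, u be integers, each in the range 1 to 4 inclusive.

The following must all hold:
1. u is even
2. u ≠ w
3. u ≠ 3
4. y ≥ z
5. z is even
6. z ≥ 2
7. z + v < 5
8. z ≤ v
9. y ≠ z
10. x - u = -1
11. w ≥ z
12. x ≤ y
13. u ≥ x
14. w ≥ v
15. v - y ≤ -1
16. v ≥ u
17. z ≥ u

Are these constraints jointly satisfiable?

Satisfiable

Setting (x, y, z, w, v, u) = (1, 4, 2, 4, 2, 2) satisfies everything: constraint 7: z + v = 4; constraint 10: x - u = -1, and the others follow.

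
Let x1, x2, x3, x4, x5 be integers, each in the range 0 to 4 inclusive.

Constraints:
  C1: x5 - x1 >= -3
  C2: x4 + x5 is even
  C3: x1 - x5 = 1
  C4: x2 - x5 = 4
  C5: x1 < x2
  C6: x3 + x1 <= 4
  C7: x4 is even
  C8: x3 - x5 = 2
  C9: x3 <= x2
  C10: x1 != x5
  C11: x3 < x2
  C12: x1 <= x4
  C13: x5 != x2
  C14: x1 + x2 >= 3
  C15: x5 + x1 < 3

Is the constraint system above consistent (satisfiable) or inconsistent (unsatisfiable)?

Setting (x1, x2, x3, x4, x5) = (1, 4, 2, 2, 0) satisfies everything: constraint 1: x5 - x1 = -1; constraint 3: x1 - x5 = 1, and the others follow.

Satisfiable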